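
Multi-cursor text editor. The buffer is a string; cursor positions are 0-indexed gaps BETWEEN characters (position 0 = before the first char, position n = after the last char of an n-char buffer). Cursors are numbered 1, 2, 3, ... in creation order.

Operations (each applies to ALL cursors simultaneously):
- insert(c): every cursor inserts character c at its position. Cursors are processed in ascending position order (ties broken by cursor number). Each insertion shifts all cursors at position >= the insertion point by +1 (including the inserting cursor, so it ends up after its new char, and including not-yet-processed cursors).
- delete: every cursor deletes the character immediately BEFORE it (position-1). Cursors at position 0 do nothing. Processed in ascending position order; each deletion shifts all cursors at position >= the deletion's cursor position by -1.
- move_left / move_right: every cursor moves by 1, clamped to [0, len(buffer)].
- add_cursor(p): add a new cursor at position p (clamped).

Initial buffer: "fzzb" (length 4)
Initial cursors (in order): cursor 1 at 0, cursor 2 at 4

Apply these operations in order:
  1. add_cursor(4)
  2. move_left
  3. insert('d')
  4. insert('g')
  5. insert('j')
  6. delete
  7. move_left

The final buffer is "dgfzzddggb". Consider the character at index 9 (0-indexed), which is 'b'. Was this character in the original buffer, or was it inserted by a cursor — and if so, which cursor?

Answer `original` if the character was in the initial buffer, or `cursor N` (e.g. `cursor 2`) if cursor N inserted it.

After op 1 (add_cursor(4)): buffer="fzzb" (len 4), cursors c1@0 c2@4 c3@4, authorship ....
After op 2 (move_left): buffer="fzzb" (len 4), cursors c1@0 c2@3 c3@3, authorship ....
After op 3 (insert('d')): buffer="dfzzddb" (len 7), cursors c1@1 c2@6 c3@6, authorship 1...23.
After op 4 (insert('g')): buffer="dgfzzddggb" (len 10), cursors c1@2 c2@9 c3@9, authorship 11...2323.
After op 5 (insert('j')): buffer="dgjfzzddggjjb" (len 13), cursors c1@3 c2@12 c3@12, authorship 111...232323.
After op 6 (delete): buffer="dgfzzddggb" (len 10), cursors c1@2 c2@9 c3@9, authorship 11...2323.
After op 7 (move_left): buffer="dgfzzddggb" (len 10), cursors c1@1 c2@8 c3@8, authorship 11...2323.
Authorship (.=original, N=cursor N): 1 1 . . . 2 3 2 3 .
Index 9: author = original

Answer: original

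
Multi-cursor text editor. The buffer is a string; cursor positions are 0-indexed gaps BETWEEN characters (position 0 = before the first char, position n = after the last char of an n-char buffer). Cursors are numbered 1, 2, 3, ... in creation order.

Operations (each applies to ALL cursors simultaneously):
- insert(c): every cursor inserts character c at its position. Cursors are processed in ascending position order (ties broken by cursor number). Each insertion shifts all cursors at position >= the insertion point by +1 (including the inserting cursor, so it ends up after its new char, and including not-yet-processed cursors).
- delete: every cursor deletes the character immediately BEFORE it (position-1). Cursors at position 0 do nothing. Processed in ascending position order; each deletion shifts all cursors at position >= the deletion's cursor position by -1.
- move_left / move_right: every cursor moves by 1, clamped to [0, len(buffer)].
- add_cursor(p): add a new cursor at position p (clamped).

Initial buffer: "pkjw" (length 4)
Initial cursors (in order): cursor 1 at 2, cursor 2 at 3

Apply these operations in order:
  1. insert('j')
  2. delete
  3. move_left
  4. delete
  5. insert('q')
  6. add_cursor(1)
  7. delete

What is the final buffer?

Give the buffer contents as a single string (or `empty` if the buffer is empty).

Answer: jw

Derivation:
After op 1 (insert('j')): buffer="pkjjjw" (len 6), cursors c1@3 c2@5, authorship ..1.2.
After op 2 (delete): buffer="pkjw" (len 4), cursors c1@2 c2@3, authorship ....
After op 3 (move_left): buffer="pkjw" (len 4), cursors c1@1 c2@2, authorship ....
After op 4 (delete): buffer="jw" (len 2), cursors c1@0 c2@0, authorship ..
After op 5 (insert('q')): buffer="qqjw" (len 4), cursors c1@2 c2@2, authorship 12..
After op 6 (add_cursor(1)): buffer="qqjw" (len 4), cursors c3@1 c1@2 c2@2, authorship 12..
After op 7 (delete): buffer="jw" (len 2), cursors c1@0 c2@0 c3@0, authorship ..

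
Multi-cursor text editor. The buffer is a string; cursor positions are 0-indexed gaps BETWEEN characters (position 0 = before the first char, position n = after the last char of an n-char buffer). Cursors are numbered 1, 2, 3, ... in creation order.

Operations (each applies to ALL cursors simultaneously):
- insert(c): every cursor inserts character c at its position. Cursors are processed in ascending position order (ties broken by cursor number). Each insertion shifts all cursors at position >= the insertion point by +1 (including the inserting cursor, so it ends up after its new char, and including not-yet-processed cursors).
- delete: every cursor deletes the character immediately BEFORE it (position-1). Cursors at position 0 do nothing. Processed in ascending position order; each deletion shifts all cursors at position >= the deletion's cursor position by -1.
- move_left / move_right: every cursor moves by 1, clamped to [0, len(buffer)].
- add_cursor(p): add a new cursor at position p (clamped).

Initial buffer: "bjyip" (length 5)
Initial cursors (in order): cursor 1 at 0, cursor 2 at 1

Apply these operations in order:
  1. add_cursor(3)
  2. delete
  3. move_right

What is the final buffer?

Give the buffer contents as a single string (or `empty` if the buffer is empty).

After op 1 (add_cursor(3)): buffer="bjyip" (len 5), cursors c1@0 c2@1 c3@3, authorship .....
After op 2 (delete): buffer="jip" (len 3), cursors c1@0 c2@0 c3@1, authorship ...
After op 3 (move_right): buffer="jip" (len 3), cursors c1@1 c2@1 c3@2, authorship ...

Answer: jip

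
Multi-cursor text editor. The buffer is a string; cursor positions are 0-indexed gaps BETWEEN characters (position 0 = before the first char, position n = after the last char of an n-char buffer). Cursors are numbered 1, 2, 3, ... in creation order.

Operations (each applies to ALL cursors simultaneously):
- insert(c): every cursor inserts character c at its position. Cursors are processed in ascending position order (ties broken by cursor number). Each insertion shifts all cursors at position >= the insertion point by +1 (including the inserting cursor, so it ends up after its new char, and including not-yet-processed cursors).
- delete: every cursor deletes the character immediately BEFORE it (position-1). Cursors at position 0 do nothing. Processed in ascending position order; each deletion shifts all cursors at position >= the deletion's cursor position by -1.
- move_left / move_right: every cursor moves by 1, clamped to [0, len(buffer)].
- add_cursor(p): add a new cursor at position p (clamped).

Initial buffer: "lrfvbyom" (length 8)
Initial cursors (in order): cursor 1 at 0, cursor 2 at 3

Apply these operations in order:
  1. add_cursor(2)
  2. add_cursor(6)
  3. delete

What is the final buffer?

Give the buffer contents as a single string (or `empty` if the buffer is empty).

Answer: lvbom

Derivation:
After op 1 (add_cursor(2)): buffer="lrfvbyom" (len 8), cursors c1@0 c3@2 c2@3, authorship ........
After op 2 (add_cursor(6)): buffer="lrfvbyom" (len 8), cursors c1@0 c3@2 c2@3 c4@6, authorship ........
After op 3 (delete): buffer="lvbom" (len 5), cursors c1@0 c2@1 c3@1 c4@3, authorship .....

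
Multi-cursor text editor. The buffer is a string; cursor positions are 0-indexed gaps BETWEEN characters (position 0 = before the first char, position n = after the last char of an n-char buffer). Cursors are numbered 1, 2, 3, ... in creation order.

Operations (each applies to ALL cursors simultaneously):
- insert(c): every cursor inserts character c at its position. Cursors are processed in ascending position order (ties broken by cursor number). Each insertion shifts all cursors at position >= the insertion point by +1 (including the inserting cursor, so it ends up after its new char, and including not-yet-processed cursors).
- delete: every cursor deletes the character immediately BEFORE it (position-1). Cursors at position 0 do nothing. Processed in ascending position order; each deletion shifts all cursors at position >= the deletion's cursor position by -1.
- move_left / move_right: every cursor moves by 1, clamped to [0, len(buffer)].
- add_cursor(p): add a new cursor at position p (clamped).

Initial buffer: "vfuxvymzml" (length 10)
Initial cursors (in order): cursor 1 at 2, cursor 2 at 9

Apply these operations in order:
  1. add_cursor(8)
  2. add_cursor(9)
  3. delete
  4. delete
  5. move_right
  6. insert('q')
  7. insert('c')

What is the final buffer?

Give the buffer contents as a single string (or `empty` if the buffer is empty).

After op 1 (add_cursor(8)): buffer="vfuxvymzml" (len 10), cursors c1@2 c3@8 c2@9, authorship ..........
After op 2 (add_cursor(9)): buffer="vfuxvymzml" (len 10), cursors c1@2 c3@8 c2@9 c4@9, authorship ..........
After op 3 (delete): buffer="vuxvyl" (len 6), cursors c1@1 c2@5 c3@5 c4@5, authorship ......
After op 4 (delete): buffer="ul" (len 2), cursors c1@0 c2@1 c3@1 c4@1, authorship ..
After op 5 (move_right): buffer="ul" (len 2), cursors c1@1 c2@2 c3@2 c4@2, authorship ..
After op 6 (insert('q')): buffer="uqlqqq" (len 6), cursors c1@2 c2@6 c3@6 c4@6, authorship .1.234
After op 7 (insert('c')): buffer="uqclqqqccc" (len 10), cursors c1@3 c2@10 c3@10 c4@10, authorship .11.234234

Answer: uqclqqqccc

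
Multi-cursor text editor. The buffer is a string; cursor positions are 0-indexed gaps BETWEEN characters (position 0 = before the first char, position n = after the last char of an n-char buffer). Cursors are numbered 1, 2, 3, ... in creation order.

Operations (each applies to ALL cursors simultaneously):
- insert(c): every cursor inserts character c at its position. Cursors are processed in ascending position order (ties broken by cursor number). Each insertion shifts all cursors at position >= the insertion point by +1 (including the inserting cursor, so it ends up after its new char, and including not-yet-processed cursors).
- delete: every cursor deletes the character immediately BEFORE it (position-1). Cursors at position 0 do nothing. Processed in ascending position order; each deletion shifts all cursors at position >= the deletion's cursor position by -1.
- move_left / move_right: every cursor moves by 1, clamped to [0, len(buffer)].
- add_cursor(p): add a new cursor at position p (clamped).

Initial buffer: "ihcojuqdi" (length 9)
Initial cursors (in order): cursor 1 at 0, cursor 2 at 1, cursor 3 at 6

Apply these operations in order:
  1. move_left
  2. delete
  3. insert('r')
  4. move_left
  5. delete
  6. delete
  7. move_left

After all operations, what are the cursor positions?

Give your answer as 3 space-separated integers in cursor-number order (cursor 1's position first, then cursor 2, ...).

Answer: 0 0 2

Derivation:
After op 1 (move_left): buffer="ihcojuqdi" (len 9), cursors c1@0 c2@0 c3@5, authorship .........
After op 2 (delete): buffer="ihcouqdi" (len 8), cursors c1@0 c2@0 c3@4, authorship ........
After op 3 (insert('r')): buffer="rrihcoruqdi" (len 11), cursors c1@2 c2@2 c3@7, authorship 12....3....
After op 4 (move_left): buffer="rrihcoruqdi" (len 11), cursors c1@1 c2@1 c3@6, authorship 12....3....
After op 5 (delete): buffer="rihcruqdi" (len 9), cursors c1@0 c2@0 c3@4, authorship 2...3....
After op 6 (delete): buffer="rihruqdi" (len 8), cursors c1@0 c2@0 c3@3, authorship 2..3....
After op 7 (move_left): buffer="rihruqdi" (len 8), cursors c1@0 c2@0 c3@2, authorship 2..3....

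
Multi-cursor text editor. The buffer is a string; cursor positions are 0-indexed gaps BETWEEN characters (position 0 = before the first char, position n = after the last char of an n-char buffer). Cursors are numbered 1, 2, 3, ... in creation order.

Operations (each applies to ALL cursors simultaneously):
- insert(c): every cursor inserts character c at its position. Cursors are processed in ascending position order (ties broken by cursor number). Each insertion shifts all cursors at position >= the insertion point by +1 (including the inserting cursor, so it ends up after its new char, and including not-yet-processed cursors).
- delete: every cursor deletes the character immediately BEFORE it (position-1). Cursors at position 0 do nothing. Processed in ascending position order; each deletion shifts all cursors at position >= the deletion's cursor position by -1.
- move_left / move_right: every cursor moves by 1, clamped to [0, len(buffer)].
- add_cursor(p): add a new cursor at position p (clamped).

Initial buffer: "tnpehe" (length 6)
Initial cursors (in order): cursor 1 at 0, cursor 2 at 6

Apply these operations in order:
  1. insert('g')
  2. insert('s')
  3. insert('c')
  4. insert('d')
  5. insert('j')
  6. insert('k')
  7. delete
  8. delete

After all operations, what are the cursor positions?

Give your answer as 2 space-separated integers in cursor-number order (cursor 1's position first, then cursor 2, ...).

Answer: 4 14

Derivation:
After op 1 (insert('g')): buffer="gtnpeheg" (len 8), cursors c1@1 c2@8, authorship 1......2
After op 2 (insert('s')): buffer="gstnpehegs" (len 10), cursors c1@2 c2@10, authorship 11......22
After op 3 (insert('c')): buffer="gsctnpehegsc" (len 12), cursors c1@3 c2@12, authorship 111......222
After op 4 (insert('d')): buffer="gscdtnpehegscd" (len 14), cursors c1@4 c2@14, authorship 1111......2222
After op 5 (insert('j')): buffer="gscdjtnpehegscdj" (len 16), cursors c1@5 c2@16, authorship 11111......22222
After op 6 (insert('k')): buffer="gscdjktnpehegscdjk" (len 18), cursors c1@6 c2@18, authorship 111111......222222
After op 7 (delete): buffer="gscdjtnpehegscdj" (len 16), cursors c1@5 c2@16, authorship 11111......22222
After op 8 (delete): buffer="gscdtnpehegscd" (len 14), cursors c1@4 c2@14, authorship 1111......2222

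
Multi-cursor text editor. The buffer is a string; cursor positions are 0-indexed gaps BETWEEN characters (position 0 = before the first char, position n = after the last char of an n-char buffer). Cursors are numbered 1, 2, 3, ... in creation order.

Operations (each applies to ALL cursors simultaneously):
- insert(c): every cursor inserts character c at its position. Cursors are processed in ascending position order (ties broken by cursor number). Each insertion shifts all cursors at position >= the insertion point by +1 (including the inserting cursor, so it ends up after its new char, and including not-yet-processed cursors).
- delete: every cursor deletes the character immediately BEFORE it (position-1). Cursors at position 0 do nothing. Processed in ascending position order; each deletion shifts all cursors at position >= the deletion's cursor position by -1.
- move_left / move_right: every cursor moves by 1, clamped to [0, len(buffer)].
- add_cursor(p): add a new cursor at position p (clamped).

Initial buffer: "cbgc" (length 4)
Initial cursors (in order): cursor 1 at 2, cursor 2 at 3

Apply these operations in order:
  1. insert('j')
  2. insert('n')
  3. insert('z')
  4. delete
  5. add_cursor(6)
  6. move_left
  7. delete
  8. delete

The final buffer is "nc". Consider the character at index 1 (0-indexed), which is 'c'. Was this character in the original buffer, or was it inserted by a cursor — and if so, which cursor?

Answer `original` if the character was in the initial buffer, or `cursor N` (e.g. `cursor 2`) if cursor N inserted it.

After op 1 (insert('j')): buffer="cbjgjc" (len 6), cursors c1@3 c2@5, authorship ..1.2.
After op 2 (insert('n')): buffer="cbjngjnc" (len 8), cursors c1@4 c2@7, authorship ..11.22.
After op 3 (insert('z')): buffer="cbjnzgjnzc" (len 10), cursors c1@5 c2@9, authorship ..111.222.
After op 4 (delete): buffer="cbjngjnc" (len 8), cursors c1@4 c2@7, authorship ..11.22.
After op 5 (add_cursor(6)): buffer="cbjngjnc" (len 8), cursors c1@4 c3@6 c2@7, authorship ..11.22.
After op 6 (move_left): buffer="cbjngjnc" (len 8), cursors c1@3 c3@5 c2@6, authorship ..11.22.
After op 7 (delete): buffer="cbnnc" (len 5), cursors c1@2 c2@3 c3@3, authorship ..12.
After op 8 (delete): buffer="nc" (len 2), cursors c1@0 c2@0 c3@0, authorship 2.
Authorship (.=original, N=cursor N): 2 .
Index 1: author = original

Answer: original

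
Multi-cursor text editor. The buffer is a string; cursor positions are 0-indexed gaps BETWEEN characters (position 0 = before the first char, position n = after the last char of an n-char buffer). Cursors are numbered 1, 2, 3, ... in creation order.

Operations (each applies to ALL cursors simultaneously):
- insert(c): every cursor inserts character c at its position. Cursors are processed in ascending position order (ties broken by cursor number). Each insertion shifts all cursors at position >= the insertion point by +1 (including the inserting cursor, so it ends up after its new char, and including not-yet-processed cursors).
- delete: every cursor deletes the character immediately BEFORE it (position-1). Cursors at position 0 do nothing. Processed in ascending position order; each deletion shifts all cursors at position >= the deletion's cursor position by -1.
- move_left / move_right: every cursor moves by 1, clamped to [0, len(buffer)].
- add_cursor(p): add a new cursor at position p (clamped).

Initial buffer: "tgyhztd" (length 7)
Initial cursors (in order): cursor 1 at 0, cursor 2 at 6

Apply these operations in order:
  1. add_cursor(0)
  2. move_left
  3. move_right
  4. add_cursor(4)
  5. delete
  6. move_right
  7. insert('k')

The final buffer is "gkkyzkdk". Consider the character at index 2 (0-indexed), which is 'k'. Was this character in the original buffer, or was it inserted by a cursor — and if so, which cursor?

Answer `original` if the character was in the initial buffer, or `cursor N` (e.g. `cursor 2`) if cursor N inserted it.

After op 1 (add_cursor(0)): buffer="tgyhztd" (len 7), cursors c1@0 c3@0 c2@6, authorship .......
After op 2 (move_left): buffer="tgyhztd" (len 7), cursors c1@0 c3@0 c2@5, authorship .......
After op 3 (move_right): buffer="tgyhztd" (len 7), cursors c1@1 c3@1 c2@6, authorship .......
After op 4 (add_cursor(4)): buffer="tgyhztd" (len 7), cursors c1@1 c3@1 c4@4 c2@6, authorship .......
After op 5 (delete): buffer="gyzd" (len 4), cursors c1@0 c3@0 c4@2 c2@3, authorship ....
After op 6 (move_right): buffer="gyzd" (len 4), cursors c1@1 c3@1 c4@3 c2@4, authorship ....
After op 7 (insert('k')): buffer="gkkyzkdk" (len 8), cursors c1@3 c3@3 c4@6 c2@8, authorship .13..4.2
Authorship (.=original, N=cursor N): . 1 3 . . 4 . 2
Index 2: author = 3

Answer: cursor 3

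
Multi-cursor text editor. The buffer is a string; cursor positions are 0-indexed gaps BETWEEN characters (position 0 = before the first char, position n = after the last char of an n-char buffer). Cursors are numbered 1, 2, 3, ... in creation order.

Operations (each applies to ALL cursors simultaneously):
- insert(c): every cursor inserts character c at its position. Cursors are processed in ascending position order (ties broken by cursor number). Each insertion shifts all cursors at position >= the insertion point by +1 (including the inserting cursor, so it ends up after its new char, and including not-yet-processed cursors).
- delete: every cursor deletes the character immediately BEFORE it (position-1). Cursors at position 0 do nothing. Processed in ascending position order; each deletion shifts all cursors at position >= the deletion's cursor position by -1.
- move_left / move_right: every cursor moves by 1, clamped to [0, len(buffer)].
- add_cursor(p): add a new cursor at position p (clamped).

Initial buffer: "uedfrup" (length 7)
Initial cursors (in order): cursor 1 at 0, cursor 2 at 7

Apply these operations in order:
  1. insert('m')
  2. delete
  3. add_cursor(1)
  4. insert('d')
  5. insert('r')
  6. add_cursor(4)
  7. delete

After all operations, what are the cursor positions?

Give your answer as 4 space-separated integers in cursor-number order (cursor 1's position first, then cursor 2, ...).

Answer: 1 9 2 2

Derivation:
After op 1 (insert('m')): buffer="muedfrupm" (len 9), cursors c1@1 c2@9, authorship 1.......2
After op 2 (delete): buffer="uedfrup" (len 7), cursors c1@0 c2@7, authorship .......
After op 3 (add_cursor(1)): buffer="uedfrup" (len 7), cursors c1@0 c3@1 c2@7, authorship .......
After op 4 (insert('d')): buffer="dudedfrupd" (len 10), cursors c1@1 c3@3 c2@10, authorship 1.3......2
After op 5 (insert('r')): buffer="drudredfrupdr" (len 13), cursors c1@2 c3@5 c2@13, authorship 11.33......22
After op 6 (add_cursor(4)): buffer="drudredfrupdr" (len 13), cursors c1@2 c4@4 c3@5 c2@13, authorship 11.33......22
After op 7 (delete): buffer="duedfrupd" (len 9), cursors c1@1 c3@2 c4@2 c2@9, authorship 1.......2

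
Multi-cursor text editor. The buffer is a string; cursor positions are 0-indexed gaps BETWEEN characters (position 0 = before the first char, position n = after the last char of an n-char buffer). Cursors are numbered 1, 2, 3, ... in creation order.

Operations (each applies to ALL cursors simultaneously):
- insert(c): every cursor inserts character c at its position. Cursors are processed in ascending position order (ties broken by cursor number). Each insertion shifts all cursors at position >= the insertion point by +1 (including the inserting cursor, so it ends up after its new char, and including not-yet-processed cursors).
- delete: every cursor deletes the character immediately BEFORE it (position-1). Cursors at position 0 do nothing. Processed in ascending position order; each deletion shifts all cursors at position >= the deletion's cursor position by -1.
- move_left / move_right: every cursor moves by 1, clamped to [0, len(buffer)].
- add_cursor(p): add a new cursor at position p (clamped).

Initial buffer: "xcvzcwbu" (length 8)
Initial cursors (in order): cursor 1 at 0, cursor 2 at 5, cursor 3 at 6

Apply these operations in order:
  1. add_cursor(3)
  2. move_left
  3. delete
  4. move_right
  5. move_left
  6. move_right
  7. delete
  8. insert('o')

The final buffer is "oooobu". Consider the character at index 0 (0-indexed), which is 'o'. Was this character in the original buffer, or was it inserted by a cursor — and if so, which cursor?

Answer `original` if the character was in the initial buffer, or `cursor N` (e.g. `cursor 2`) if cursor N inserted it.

Answer: cursor 1

Derivation:
After op 1 (add_cursor(3)): buffer="xcvzcwbu" (len 8), cursors c1@0 c4@3 c2@5 c3@6, authorship ........
After op 2 (move_left): buffer="xcvzcwbu" (len 8), cursors c1@0 c4@2 c2@4 c3@5, authorship ........
After op 3 (delete): buffer="xvwbu" (len 5), cursors c1@0 c4@1 c2@2 c3@2, authorship .....
After op 4 (move_right): buffer="xvwbu" (len 5), cursors c1@1 c4@2 c2@3 c3@3, authorship .....
After op 5 (move_left): buffer="xvwbu" (len 5), cursors c1@0 c4@1 c2@2 c3@2, authorship .....
After op 6 (move_right): buffer="xvwbu" (len 5), cursors c1@1 c4@2 c2@3 c3@3, authorship .....
After op 7 (delete): buffer="bu" (len 2), cursors c1@0 c2@0 c3@0 c4@0, authorship ..
After op 8 (insert('o')): buffer="oooobu" (len 6), cursors c1@4 c2@4 c3@4 c4@4, authorship 1234..
Authorship (.=original, N=cursor N): 1 2 3 4 . .
Index 0: author = 1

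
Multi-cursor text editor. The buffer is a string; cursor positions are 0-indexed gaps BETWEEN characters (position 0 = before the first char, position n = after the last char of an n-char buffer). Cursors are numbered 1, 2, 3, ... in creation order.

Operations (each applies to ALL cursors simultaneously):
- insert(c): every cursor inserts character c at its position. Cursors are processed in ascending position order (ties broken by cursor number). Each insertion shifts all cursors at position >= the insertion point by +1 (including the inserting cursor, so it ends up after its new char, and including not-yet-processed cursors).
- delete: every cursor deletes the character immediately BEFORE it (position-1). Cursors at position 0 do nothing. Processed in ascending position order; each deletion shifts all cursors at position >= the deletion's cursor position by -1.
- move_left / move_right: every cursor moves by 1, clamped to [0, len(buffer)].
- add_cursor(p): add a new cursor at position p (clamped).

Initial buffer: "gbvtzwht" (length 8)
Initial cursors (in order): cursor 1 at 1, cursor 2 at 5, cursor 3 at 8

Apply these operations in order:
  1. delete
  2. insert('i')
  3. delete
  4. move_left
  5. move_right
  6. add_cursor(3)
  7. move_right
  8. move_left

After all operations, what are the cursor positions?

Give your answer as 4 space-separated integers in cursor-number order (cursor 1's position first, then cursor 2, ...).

Answer: 1 3 4 3

Derivation:
After op 1 (delete): buffer="bvtwh" (len 5), cursors c1@0 c2@3 c3@5, authorship .....
After op 2 (insert('i')): buffer="ibvtiwhi" (len 8), cursors c1@1 c2@5 c3@8, authorship 1...2..3
After op 3 (delete): buffer="bvtwh" (len 5), cursors c1@0 c2@3 c3@5, authorship .....
After op 4 (move_left): buffer="bvtwh" (len 5), cursors c1@0 c2@2 c3@4, authorship .....
After op 5 (move_right): buffer="bvtwh" (len 5), cursors c1@1 c2@3 c3@5, authorship .....
After op 6 (add_cursor(3)): buffer="bvtwh" (len 5), cursors c1@1 c2@3 c4@3 c3@5, authorship .....
After op 7 (move_right): buffer="bvtwh" (len 5), cursors c1@2 c2@4 c4@4 c3@5, authorship .....
After op 8 (move_left): buffer="bvtwh" (len 5), cursors c1@1 c2@3 c4@3 c3@4, authorship .....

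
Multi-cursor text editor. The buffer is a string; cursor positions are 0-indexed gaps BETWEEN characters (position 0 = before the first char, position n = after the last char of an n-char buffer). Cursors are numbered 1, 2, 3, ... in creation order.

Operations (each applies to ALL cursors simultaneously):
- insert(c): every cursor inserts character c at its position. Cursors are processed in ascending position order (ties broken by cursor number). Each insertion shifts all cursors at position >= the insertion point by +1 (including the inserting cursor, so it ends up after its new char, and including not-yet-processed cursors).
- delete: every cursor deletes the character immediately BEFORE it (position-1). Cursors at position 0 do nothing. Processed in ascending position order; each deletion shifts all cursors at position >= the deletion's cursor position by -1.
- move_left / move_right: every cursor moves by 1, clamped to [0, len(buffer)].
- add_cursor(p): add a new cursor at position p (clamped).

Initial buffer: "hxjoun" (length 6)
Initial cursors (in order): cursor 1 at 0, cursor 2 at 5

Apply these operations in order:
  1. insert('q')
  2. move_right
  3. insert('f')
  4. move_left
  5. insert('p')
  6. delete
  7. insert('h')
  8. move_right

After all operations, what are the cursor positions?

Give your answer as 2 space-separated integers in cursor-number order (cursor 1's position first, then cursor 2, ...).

Answer: 4 12

Derivation:
After op 1 (insert('q')): buffer="qhxjouqn" (len 8), cursors c1@1 c2@7, authorship 1.....2.
After op 2 (move_right): buffer="qhxjouqn" (len 8), cursors c1@2 c2@8, authorship 1.....2.
After op 3 (insert('f')): buffer="qhfxjouqnf" (len 10), cursors c1@3 c2@10, authorship 1.1....2.2
After op 4 (move_left): buffer="qhfxjouqnf" (len 10), cursors c1@2 c2@9, authorship 1.1....2.2
After op 5 (insert('p')): buffer="qhpfxjouqnpf" (len 12), cursors c1@3 c2@11, authorship 1.11....2.22
After op 6 (delete): buffer="qhfxjouqnf" (len 10), cursors c1@2 c2@9, authorship 1.1....2.2
After op 7 (insert('h')): buffer="qhhfxjouqnhf" (len 12), cursors c1@3 c2@11, authorship 1.11....2.22
After op 8 (move_right): buffer="qhhfxjouqnhf" (len 12), cursors c1@4 c2@12, authorship 1.11....2.22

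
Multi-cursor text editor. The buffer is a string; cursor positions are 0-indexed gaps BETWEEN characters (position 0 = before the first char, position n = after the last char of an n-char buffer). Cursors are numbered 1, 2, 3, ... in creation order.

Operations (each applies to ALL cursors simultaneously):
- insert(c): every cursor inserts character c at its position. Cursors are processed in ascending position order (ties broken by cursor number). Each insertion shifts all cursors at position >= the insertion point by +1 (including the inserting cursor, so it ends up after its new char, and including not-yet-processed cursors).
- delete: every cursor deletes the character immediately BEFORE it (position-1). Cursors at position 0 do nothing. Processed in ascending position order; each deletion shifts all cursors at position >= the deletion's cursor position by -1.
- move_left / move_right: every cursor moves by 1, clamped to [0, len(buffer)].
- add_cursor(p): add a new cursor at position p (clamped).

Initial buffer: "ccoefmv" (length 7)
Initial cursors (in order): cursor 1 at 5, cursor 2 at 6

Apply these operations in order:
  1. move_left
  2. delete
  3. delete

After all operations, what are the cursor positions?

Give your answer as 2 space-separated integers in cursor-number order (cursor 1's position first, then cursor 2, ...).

After op 1 (move_left): buffer="ccoefmv" (len 7), cursors c1@4 c2@5, authorship .......
After op 2 (delete): buffer="ccomv" (len 5), cursors c1@3 c2@3, authorship .....
After op 3 (delete): buffer="cmv" (len 3), cursors c1@1 c2@1, authorship ...

Answer: 1 1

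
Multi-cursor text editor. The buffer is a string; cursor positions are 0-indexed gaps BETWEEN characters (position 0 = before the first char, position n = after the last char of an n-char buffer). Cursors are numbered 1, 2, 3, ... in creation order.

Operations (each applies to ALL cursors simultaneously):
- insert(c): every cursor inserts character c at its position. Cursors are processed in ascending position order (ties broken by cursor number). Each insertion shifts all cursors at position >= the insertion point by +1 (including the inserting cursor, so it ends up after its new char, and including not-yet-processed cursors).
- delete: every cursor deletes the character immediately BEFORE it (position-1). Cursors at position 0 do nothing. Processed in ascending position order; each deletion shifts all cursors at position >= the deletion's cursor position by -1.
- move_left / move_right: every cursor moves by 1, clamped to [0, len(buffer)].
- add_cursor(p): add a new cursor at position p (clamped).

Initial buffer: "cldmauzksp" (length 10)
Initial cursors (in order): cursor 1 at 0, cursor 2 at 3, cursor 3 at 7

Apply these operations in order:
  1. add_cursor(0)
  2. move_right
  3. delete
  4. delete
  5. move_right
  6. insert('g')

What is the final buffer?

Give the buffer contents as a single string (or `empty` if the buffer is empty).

Answer: lggagusgp

Derivation:
After op 1 (add_cursor(0)): buffer="cldmauzksp" (len 10), cursors c1@0 c4@0 c2@3 c3@7, authorship ..........
After op 2 (move_right): buffer="cldmauzksp" (len 10), cursors c1@1 c4@1 c2@4 c3@8, authorship ..........
After op 3 (delete): buffer="ldauzsp" (len 7), cursors c1@0 c4@0 c2@2 c3@5, authorship .......
After op 4 (delete): buffer="lausp" (len 5), cursors c1@0 c4@0 c2@1 c3@3, authorship .....
After op 5 (move_right): buffer="lausp" (len 5), cursors c1@1 c4@1 c2@2 c3@4, authorship .....
After op 6 (insert('g')): buffer="lggagusgp" (len 9), cursors c1@3 c4@3 c2@5 c3@8, authorship .14.2..3.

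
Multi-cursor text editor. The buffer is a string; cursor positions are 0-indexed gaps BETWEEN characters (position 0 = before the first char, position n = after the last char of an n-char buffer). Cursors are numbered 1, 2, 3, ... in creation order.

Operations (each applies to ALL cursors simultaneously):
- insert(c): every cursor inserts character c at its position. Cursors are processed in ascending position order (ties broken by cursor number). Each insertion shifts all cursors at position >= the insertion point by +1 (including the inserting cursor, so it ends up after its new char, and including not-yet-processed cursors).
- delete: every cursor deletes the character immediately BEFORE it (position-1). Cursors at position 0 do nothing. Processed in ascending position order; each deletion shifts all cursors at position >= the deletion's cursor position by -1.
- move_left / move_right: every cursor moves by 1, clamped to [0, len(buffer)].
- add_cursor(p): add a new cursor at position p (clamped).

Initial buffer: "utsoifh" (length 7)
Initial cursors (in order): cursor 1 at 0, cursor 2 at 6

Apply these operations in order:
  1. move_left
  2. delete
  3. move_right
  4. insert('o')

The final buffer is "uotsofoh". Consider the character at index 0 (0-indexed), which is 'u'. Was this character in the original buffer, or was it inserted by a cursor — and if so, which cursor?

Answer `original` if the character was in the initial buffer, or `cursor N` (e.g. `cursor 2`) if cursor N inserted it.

Answer: original

Derivation:
After op 1 (move_left): buffer="utsoifh" (len 7), cursors c1@0 c2@5, authorship .......
After op 2 (delete): buffer="utsofh" (len 6), cursors c1@0 c2@4, authorship ......
After op 3 (move_right): buffer="utsofh" (len 6), cursors c1@1 c2@5, authorship ......
After op 4 (insert('o')): buffer="uotsofoh" (len 8), cursors c1@2 c2@7, authorship .1....2.
Authorship (.=original, N=cursor N): . 1 . . . . 2 .
Index 0: author = original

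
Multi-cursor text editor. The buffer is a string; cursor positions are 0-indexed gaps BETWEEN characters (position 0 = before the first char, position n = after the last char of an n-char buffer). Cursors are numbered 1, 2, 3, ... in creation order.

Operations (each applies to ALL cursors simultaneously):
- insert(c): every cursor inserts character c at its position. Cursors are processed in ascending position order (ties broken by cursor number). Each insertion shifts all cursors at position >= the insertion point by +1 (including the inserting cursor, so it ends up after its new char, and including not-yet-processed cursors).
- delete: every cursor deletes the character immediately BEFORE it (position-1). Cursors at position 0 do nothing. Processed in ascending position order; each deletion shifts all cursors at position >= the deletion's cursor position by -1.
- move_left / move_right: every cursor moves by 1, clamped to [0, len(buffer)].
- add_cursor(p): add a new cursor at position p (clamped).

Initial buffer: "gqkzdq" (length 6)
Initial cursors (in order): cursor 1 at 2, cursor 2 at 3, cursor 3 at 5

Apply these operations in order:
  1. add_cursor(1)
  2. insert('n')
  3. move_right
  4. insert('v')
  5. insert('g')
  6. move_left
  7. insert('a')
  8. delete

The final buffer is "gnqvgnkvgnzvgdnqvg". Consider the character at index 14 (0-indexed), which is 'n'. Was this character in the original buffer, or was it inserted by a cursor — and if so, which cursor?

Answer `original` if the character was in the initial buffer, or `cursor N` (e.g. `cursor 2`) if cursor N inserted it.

Answer: cursor 3

Derivation:
After op 1 (add_cursor(1)): buffer="gqkzdq" (len 6), cursors c4@1 c1@2 c2@3 c3@5, authorship ......
After op 2 (insert('n')): buffer="gnqnknzdnq" (len 10), cursors c4@2 c1@4 c2@6 c3@9, authorship .4.1.2..3.
After op 3 (move_right): buffer="gnqnknzdnq" (len 10), cursors c4@3 c1@5 c2@7 c3@10, authorship .4.1.2..3.
After op 4 (insert('v')): buffer="gnqvnkvnzvdnqv" (len 14), cursors c4@4 c1@7 c2@10 c3@14, authorship .4.41.12.2.3.3
After op 5 (insert('g')): buffer="gnqvgnkvgnzvgdnqvg" (len 18), cursors c4@5 c1@9 c2@13 c3@18, authorship .4.441.112.22.3.33
After op 6 (move_left): buffer="gnqvgnkvgnzvgdnqvg" (len 18), cursors c4@4 c1@8 c2@12 c3@17, authorship .4.441.112.22.3.33
After op 7 (insert('a')): buffer="gnqvagnkvagnzvagdnqvag" (len 22), cursors c4@5 c1@10 c2@15 c3@21, authorship .4.4441.1112.222.3.333
After op 8 (delete): buffer="gnqvgnkvgnzvgdnqvg" (len 18), cursors c4@4 c1@8 c2@12 c3@17, authorship .4.441.112.22.3.33
Authorship (.=original, N=cursor N): . 4 . 4 4 1 . 1 1 2 . 2 2 . 3 . 3 3
Index 14: author = 3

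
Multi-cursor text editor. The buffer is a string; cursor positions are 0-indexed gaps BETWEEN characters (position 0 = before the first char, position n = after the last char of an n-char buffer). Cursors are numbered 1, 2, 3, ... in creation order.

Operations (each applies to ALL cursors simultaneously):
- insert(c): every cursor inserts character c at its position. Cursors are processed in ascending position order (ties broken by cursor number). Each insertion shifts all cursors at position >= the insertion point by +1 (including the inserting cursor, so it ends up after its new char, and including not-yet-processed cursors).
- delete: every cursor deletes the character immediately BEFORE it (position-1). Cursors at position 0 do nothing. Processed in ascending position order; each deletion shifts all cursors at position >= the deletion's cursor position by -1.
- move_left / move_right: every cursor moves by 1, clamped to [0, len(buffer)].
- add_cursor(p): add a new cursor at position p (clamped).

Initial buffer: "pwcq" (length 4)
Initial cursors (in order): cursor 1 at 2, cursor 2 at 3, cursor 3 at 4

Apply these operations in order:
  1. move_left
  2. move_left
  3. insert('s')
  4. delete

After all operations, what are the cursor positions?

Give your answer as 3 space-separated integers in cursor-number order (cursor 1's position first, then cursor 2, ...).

After op 1 (move_left): buffer="pwcq" (len 4), cursors c1@1 c2@2 c3@3, authorship ....
After op 2 (move_left): buffer="pwcq" (len 4), cursors c1@0 c2@1 c3@2, authorship ....
After op 3 (insert('s')): buffer="spswscq" (len 7), cursors c1@1 c2@3 c3@5, authorship 1.2.3..
After op 4 (delete): buffer="pwcq" (len 4), cursors c1@0 c2@1 c3@2, authorship ....

Answer: 0 1 2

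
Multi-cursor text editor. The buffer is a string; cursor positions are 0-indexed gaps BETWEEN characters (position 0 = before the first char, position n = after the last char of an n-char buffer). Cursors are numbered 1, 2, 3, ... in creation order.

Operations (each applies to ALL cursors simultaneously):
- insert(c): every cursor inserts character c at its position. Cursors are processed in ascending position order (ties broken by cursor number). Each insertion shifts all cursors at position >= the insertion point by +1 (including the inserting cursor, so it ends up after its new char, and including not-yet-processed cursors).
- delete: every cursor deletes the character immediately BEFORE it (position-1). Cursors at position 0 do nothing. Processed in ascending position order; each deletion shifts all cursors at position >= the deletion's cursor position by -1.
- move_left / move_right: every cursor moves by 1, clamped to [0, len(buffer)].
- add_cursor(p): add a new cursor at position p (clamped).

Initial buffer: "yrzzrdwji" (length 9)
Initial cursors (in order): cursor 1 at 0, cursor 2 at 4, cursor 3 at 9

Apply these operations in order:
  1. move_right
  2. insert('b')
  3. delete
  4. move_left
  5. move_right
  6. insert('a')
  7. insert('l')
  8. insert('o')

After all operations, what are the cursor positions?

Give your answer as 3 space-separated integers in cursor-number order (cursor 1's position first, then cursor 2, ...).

After op 1 (move_right): buffer="yrzzrdwji" (len 9), cursors c1@1 c2@5 c3@9, authorship .........
After op 2 (insert('b')): buffer="ybrzzrbdwjib" (len 12), cursors c1@2 c2@7 c3@12, authorship .1....2....3
After op 3 (delete): buffer="yrzzrdwji" (len 9), cursors c1@1 c2@5 c3@9, authorship .........
After op 4 (move_left): buffer="yrzzrdwji" (len 9), cursors c1@0 c2@4 c3@8, authorship .........
After op 5 (move_right): buffer="yrzzrdwji" (len 9), cursors c1@1 c2@5 c3@9, authorship .........
After op 6 (insert('a')): buffer="yarzzradwjia" (len 12), cursors c1@2 c2@7 c3@12, authorship .1....2....3
After op 7 (insert('l')): buffer="yalrzzraldwjial" (len 15), cursors c1@3 c2@9 c3@15, authorship .11....22....33
After op 8 (insert('o')): buffer="yalorzzralodwjialo" (len 18), cursors c1@4 c2@11 c3@18, authorship .111....222....333

Answer: 4 11 18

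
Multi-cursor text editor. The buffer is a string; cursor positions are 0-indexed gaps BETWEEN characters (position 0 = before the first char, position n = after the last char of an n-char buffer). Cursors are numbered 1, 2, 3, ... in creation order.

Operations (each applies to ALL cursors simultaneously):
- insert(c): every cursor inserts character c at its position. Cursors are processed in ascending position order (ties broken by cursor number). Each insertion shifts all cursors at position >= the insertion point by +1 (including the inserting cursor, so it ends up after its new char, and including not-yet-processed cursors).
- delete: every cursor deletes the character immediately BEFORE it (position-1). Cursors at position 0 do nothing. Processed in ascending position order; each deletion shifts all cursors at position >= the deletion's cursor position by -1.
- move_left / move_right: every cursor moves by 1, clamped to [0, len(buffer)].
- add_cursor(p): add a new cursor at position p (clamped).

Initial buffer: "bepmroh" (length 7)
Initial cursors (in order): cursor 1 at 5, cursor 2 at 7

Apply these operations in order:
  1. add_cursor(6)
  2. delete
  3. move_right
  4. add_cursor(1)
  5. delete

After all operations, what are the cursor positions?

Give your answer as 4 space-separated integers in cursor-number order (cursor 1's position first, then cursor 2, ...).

Answer: 0 0 0 0

Derivation:
After op 1 (add_cursor(6)): buffer="bepmroh" (len 7), cursors c1@5 c3@6 c2@7, authorship .......
After op 2 (delete): buffer="bepm" (len 4), cursors c1@4 c2@4 c3@4, authorship ....
After op 3 (move_right): buffer="bepm" (len 4), cursors c1@4 c2@4 c3@4, authorship ....
After op 4 (add_cursor(1)): buffer="bepm" (len 4), cursors c4@1 c1@4 c2@4 c3@4, authorship ....
After op 5 (delete): buffer="" (len 0), cursors c1@0 c2@0 c3@0 c4@0, authorship 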